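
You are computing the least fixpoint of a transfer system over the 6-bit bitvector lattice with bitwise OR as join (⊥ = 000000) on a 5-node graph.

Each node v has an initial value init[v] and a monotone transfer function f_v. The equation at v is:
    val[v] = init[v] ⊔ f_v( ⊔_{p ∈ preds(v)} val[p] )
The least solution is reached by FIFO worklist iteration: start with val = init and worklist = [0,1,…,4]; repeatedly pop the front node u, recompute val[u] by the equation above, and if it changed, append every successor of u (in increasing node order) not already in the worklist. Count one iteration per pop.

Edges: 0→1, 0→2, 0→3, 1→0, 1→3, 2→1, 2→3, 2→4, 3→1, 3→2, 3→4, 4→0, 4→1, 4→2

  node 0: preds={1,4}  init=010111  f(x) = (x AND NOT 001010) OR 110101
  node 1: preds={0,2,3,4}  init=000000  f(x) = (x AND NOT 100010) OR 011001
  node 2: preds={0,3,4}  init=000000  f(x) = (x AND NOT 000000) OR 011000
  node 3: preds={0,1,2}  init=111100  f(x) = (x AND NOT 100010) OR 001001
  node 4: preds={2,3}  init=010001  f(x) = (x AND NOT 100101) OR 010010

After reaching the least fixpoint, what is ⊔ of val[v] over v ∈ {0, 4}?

111111

Trace (8 dequeues):
  [1] u=0 | in 010001 | out 110111 | prev 010111 | push {}
  [2] u=1 | in 111111 | out 011101 | prev 000000 | push {0}
  [3] u=2 | in 111111 | out 111111 | prev 000000 | push {1}
  [4] u=3 | in 111111 | out 111101 | prev 111100 | push {2}
  [5] u=4 | in 111111 | out 011011 | prev 010001 | push {}
  [6] u=0 | in 011111 | out 110111 | ==
  [7] u=1 | in 111111 | out 011101 | ==
  [8] u=2 | in 111111 | out 111111 | ==

Converged values:
  [0] 110111
  [1] 011101
  [2] 111111
  [3] 111101
  [4] 011011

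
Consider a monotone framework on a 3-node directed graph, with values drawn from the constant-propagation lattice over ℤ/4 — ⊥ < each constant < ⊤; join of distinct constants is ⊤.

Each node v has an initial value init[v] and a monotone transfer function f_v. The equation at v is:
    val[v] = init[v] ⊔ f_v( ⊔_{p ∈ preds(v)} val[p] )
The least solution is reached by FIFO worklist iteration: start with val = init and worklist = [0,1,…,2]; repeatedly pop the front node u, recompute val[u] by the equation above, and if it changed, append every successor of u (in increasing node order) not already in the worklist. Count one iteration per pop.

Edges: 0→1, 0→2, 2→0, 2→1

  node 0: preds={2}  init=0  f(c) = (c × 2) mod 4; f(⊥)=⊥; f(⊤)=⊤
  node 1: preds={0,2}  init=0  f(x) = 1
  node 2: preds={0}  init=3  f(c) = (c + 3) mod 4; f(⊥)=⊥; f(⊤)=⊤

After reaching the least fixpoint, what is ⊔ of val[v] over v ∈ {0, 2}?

Trace (5 dequeues):
  [1] u=0 | in 3 | out ⊤ | prev 0 | push {}
  [2] u=1 | in ⊤ | out ⊤ | prev 0 | push {}
  [3] u=2 | in ⊤ | out ⊤ | prev 3 | push {0,1}
  [4] u=0 | in ⊤ | out ⊤ | ==
  [5] u=1 | in ⊤ | out ⊤ | ==

Converged values:
  [0] ⊤
  [1] ⊤
  [2] ⊤

⊤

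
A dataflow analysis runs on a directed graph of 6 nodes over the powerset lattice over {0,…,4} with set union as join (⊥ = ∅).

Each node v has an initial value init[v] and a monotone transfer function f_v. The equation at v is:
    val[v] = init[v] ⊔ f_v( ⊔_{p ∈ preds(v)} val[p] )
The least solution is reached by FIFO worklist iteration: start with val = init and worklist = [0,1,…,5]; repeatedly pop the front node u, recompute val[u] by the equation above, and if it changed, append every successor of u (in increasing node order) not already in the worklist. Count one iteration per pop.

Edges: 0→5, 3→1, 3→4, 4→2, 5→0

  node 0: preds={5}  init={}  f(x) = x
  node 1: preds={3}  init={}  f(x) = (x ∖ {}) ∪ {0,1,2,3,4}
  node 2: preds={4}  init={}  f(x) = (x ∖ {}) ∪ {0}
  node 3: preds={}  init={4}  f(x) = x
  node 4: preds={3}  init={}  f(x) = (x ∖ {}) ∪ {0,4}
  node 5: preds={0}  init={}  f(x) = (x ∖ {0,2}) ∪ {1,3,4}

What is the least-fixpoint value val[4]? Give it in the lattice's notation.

Iteration log — 9 steps:
  step 1. node 0  ⊔preds={}  new={}  stable
  step 2. node 1  ⊔preds={4}  new={0,1,2,3,4}  old={}  +wl: 
  step 3. node 2  ⊔preds={}  new={0}  old={}  +wl: 
  step 4. node 3  ⊔preds={}  new={4}  stable
  step 5. node 4  ⊔preds={4}  new={0,4}  old={}  +wl: 2
  step 6. node 5  ⊔preds={}  new={1,3,4}  old={}  +wl: 0
  step 7. node 2  ⊔preds={0,4}  new={0,4}  old={0}  +wl: 
  step 8. node 0  ⊔preds={1,3,4}  new={1,3,4}  old={}  +wl: 5
  step 9. node 5  ⊔preds={1,3,4}  new={1,3,4}  stable

Least fixpoint reached:
  node 0: {1,3,4}
  node 1: {0,1,2,3,4}
  node 2: {0,4}
  node 3: {4}
  node 4: {0,4}
  node 5: {1,3,4}

{0,4}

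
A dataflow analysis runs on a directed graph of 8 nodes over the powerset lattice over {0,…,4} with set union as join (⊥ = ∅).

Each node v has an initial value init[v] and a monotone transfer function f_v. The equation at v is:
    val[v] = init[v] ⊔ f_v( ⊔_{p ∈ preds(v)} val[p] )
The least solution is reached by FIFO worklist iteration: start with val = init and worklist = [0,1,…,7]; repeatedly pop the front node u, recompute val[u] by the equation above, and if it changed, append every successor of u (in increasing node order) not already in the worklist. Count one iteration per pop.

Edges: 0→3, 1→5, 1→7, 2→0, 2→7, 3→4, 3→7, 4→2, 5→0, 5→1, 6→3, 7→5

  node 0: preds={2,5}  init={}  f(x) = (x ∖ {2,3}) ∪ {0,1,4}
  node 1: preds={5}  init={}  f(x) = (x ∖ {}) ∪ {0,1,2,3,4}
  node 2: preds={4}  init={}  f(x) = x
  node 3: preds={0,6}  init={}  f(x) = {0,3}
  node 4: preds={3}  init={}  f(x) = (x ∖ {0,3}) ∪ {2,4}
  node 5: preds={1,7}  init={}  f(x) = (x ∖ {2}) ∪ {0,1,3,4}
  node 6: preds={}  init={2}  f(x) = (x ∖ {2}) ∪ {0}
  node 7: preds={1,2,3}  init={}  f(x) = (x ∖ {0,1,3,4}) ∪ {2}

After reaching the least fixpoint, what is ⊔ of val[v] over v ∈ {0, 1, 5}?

{0,1,2,3,4}

Iteration log — 14 steps:
  step 1. node 0  ⊔preds={}  new={0,1,4}  old={}  +wl: 
  step 2. node 1  ⊔preds={}  new={0,1,2,3,4}  old={}  +wl: 
  step 3. node 2  ⊔preds={}  new={}  stable
  step 4. node 3  ⊔preds={0,1,2,4}  new={0,3}  old={}  +wl: 
  step 5. node 4  ⊔preds={0,3}  new={2,4}  old={}  +wl: 2
  step 6. node 5  ⊔preds={0,1,2,3,4}  new={0,1,3,4}  old={}  +wl: 0,1
  step 7. node 6  ⊔preds={}  new={0,2}  old={2}  +wl: 3
  step 8. node 7  ⊔preds={0,1,2,3,4}  new={2}  old={}  +wl: 5
  step 9. node 2  ⊔preds={2,4}  new={2,4}  old={}  +wl: 7
  step 10. node 0  ⊔preds={0,1,2,3,4}  new={0,1,4}  stable
  step 11. node 1  ⊔preds={0,1,3,4}  new={0,1,2,3,4}  stable
  step 12. node 3  ⊔preds={0,1,2,4}  new={0,3}  stable
  step 13. node 5  ⊔preds={0,1,2,3,4}  new={0,1,3,4}  stable
  step 14. node 7  ⊔preds={0,1,2,3,4}  new={2}  stable

Least fixpoint reached:
  node 0: {0,1,4}
  node 1: {0,1,2,3,4}
  node 2: {2,4}
  node 3: {0,3}
  node 4: {2,4}
  node 5: {0,1,3,4}
  node 6: {0,2}
  node 7: {2}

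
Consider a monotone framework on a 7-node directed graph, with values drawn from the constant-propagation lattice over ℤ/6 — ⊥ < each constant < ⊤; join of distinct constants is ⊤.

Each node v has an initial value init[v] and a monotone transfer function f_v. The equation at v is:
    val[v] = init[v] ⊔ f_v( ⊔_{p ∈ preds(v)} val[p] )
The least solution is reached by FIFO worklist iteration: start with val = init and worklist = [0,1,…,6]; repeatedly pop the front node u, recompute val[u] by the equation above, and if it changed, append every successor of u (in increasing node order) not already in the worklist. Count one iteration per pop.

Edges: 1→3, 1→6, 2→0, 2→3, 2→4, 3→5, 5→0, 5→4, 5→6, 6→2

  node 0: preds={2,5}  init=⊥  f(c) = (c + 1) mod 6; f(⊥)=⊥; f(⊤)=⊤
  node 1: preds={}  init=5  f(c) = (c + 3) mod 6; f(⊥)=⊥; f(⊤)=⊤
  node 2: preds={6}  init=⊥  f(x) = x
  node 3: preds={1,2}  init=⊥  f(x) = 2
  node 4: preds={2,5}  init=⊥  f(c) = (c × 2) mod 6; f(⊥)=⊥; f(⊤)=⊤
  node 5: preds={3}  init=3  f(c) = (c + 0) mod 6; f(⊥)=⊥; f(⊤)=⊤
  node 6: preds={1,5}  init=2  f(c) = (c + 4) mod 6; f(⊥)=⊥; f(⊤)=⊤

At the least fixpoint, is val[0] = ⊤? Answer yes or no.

yes

Iteration log — 13 steps:
  step 1. node 0  ⊔preds=3  new=4  old=⊥  +wl: 
  step 2. node 1  ⊔preds=⊥  new=5  stable
  step 3. node 2  ⊔preds=2  new=2  old=⊥  +wl: 0
  step 4. node 3  ⊔preds=⊤  new=2  old=⊥  +wl: 
  step 5. node 4  ⊔preds=⊤  new=⊤  old=⊥  +wl: 
  step 6. node 5  ⊔preds=2  new=⊤  old=3  +wl: 4
  step 7. node 6  ⊔preds=⊤  new=⊤  old=2  +wl: 2
  step 8. node 0  ⊔preds=⊤  new=⊤  old=4  +wl: 
  step 9. node 4  ⊔preds=⊤  new=⊤  stable
  step 10. node 2  ⊔preds=⊤  new=⊤  old=2  +wl: 0,3,4
  step 11. node 0  ⊔preds=⊤  new=⊤  stable
  step 12. node 3  ⊔preds=⊤  new=2  stable
  step 13. node 4  ⊔preds=⊤  new=⊤  stable

Least fixpoint reached:
  node 0: ⊤
  node 1: 5
  node 2: ⊤
  node 3: 2
  node 4: ⊤
  node 5: ⊤
  node 6: ⊤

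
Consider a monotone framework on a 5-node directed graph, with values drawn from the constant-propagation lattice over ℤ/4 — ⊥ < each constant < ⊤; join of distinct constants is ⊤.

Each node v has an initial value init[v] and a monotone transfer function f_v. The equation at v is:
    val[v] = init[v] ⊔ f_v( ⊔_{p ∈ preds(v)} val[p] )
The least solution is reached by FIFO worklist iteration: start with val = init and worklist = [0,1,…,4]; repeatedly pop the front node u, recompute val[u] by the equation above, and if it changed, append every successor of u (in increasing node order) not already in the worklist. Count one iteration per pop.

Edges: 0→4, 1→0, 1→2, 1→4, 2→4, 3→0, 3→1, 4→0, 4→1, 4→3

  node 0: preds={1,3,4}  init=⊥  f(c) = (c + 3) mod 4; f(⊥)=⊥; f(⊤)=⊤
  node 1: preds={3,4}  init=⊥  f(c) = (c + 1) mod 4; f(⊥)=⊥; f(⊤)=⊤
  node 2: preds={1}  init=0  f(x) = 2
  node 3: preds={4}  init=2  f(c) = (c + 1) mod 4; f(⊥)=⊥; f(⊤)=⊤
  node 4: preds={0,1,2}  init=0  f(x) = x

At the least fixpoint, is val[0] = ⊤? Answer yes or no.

yes

Iteration log — 8 steps:
  step 1. node 0  ⊔preds=⊤  new=⊤  old=⊥  +wl: 
  step 2. node 1  ⊔preds=⊤  new=⊤  old=⊥  +wl: 0
  step 3. node 2  ⊔preds=⊤  new=⊤  old=0  +wl: 
  step 4. node 3  ⊔preds=0  new=⊤  old=2  +wl: 1
  step 5. node 4  ⊔preds=⊤  new=⊤  old=0  +wl: 3
  step 6. node 0  ⊔preds=⊤  new=⊤  stable
  step 7. node 1  ⊔preds=⊤  new=⊤  stable
  step 8. node 3  ⊔preds=⊤  new=⊤  stable

Least fixpoint reached:
  node 0: ⊤
  node 1: ⊤
  node 2: ⊤
  node 3: ⊤
  node 4: ⊤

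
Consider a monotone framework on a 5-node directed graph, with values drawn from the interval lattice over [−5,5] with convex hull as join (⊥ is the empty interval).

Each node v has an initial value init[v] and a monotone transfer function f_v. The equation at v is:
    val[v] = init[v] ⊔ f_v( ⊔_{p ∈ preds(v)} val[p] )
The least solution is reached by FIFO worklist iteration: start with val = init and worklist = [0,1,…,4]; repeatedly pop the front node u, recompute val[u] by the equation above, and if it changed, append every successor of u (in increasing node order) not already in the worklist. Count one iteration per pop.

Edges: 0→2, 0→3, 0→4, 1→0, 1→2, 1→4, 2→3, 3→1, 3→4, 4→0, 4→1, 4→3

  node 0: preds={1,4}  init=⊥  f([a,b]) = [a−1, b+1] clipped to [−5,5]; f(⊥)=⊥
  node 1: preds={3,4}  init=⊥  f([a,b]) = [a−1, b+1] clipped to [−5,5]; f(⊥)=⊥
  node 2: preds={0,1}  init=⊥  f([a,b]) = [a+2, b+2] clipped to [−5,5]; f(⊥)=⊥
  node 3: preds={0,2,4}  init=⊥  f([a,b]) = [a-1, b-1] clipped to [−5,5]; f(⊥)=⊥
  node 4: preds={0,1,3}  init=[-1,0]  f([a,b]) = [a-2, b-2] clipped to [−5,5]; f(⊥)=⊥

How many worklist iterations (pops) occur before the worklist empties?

Iteration log — 23 steps:
  step 1. node 0  ⊔preds=[-1,0]  new=[-2,1]  old=⊥  +wl: 
  step 2. node 1  ⊔preds=[-1,0]  new=[-2,1]  old=⊥  +wl: 0
  step 3. node 2  ⊔preds=[-2,1]  new=[0,3]  old=⊥  +wl: 
  step 4. node 3  ⊔preds=[-2,3]  new=[-3,2]  old=⊥  +wl: 1
  step 5. node 4  ⊔preds=[-3,2]  new=[-5,0]  old=[-1,0]  +wl: 3
  step 6. node 0  ⊔preds=[-5,1]  new=[-5,2]  old=[-2,1]  +wl: 2,4
  step 7. node 1  ⊔preds=[-5,2]  new=[-5,3]  old=[-2,1]  +wl: 0
  step 8. node 3  ⊔preds=[-5,3]  new=[-5,2]  old=[-3,2]  +wl: 1
  step 9. node 2  ⊔preds=[-5,3]  new=[-3,5]  old=[0,3]  +wl: 3
  step 10. node 4  ⊔preds=[-5,3]  new=[-5,1]  old=[-5,0]  +wl: 
  step 11. node 0  ⊔preds=[-5,3]  new=[-5,4]  old=[-5,2]  +wl: 2,4
  step 12. node 1  ⊔preds=[-5,2]  new=[-5,3]  stable
  step 13. node 3  ⊔preds=[-5,5]  new=[-5,4]  old=[-5,2]  +wl: 1
  step 14. node 2  ⊔preds=[-5,4]  new=[-3,5]  stable
  step 15. node 4  ⊔preds=[-5,4]  new=[-5,2]  old=[-5,1]  +wl: 0,3
  step 16. node 1  ⊔preds=[-5,4]  new=[-5,5]  old=[-5,3]  +wl: 2,4
  step 17. node 0  ⊔preds=[-5,5]  new=[-5,5]  old=[-5,4]  +wl: 
  step 18. node 3  ⊔preds=[-5,5]  new=[-5,4]  stable
  step 19. node 2  ⊔preds=[-5,5]  new=[-3,5]  stable
  step 20. node 4  ⊔preds=[-5,5]  new=[-5,3]  old=[-5,2]  +wl: 0,1,3
  step 21. node 0  ⊔preds=[-5,5]  new=[-5,5]  stable
  step 22. node 1  ⊔preds=[-5,4]  new=[-5,5]  stable
  step 23. node 3  ⊔preds=[-5,5]  new=[-5,4]  stable

Least fixpoint reached:
  node 0: [-5,5]
  node 1: [-5,5]
  node 2: [-3,5]
  node 3: [-5,4]
  node 4: [-5,3]

23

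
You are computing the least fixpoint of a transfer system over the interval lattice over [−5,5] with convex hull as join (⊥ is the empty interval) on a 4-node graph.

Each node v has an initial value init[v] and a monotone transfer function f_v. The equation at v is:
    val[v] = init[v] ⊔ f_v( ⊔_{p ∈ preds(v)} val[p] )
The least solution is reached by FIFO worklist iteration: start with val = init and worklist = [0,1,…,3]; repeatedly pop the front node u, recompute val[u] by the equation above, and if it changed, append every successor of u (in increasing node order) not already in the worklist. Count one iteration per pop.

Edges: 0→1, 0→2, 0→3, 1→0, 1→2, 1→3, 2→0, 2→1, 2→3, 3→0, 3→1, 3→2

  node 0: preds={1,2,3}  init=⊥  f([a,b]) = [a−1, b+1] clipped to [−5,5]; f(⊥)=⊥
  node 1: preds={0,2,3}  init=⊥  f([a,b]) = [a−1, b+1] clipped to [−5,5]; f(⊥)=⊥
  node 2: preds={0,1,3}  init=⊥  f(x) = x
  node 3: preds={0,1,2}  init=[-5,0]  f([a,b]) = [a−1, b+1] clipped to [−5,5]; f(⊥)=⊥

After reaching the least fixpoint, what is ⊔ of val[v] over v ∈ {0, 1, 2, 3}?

Trace (12 dequeues):
  [1] u=0 | in [-5,0] | out [-5,1] | prev ⊥ | push {}
  [2] u=1 | in [-5,1] | out [-5,2] | prev ⊥ | push {0}
  [3] u=2 | in [-5,2] | out [-5,2] | prev ⊥ | push {1}
  [4] u=3 | in [-5,2] | out [-5,3] | prev [-5,0] | push {2}
  [5] u=0 | in [-5,3] | out [-5,4] | prev [-5,1] | push {3}
  [6] u=1 | in [-5,4] | out [-5,5] | prev [-5,2] | push {0}
  [7] u=2 | in [-5,5] | out [-5,5] | prev [-5,2] | push {1}
  [8] u=3 | in [-5,5] | out [-5,5] | prev [-5,3] | push {2}
  [9] u=0 | in [-5,5] | out [-5,5] | prev [-5,4] | push {3}
  [10] u=1 | in [-5,5] | out [-5,5] | ==
  [11] u=2 | in [-5,5] | out [-5,5] | ==
  [12] u=3 | in [-5,5] | out [-5,5] | ==

Converged values:
  [0] [-5,5]
  [1] [-5,5]
  [2] [-5,5]
  [3] [-5,5]

[-5,5]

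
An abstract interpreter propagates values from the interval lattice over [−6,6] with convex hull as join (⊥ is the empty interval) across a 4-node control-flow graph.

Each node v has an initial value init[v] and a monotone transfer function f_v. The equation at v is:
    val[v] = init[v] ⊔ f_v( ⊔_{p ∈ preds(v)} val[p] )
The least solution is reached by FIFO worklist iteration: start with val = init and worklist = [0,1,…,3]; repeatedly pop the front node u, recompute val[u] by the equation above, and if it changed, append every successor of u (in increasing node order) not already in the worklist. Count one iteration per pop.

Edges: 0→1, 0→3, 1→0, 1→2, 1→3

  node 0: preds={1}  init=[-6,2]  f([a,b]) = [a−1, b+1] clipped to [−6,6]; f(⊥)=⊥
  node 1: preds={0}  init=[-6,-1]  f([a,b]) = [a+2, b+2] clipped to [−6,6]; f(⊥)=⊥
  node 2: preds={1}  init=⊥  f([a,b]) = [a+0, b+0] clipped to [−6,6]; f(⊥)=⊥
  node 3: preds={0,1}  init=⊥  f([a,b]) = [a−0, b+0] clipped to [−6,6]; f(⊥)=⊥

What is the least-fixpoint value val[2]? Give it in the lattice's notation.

Iteration log — 11 steps:
  step 1. node 0  ⊔preds=[-6,-1]  new=[-6,2]  stable
  step 2. node 1  ⊔preds=[-6,2]  new=[-6,4]  old=[-6,-1]  +wl: 0
  step 3. node 2  ⊔preds=[-6,4]  new=[-6,4]  old=⊥  +wl: 
  step 4. node 3  ⊔preds=[-6,4]  new=[-6,4]  old=⊥  +wl: 
  step 5. node 0  ⊔preds=[-6,4]  new=[-6,5]  old=[-6,2]  +wl: 1,3
  step 6. node 1  ⊔preds=[-6,5]  new=[-6,6]  old=[-6,4]  +wl: 0,2
  step 7. node 3  ⊔preds=[-6,6]  new=[-6,6]  old=[-6,4]  +wl: 
  step 8. node 0  ⊔preds=[-6,6]  new=[-6,6]  old=[-6,5]  +wl: 1,3
  step 9. node 2  ⊔preds=[-6,6]  new=[-6,6]  old=[-6,4]  +wl: 
  step 10. node 1  ⊔preds=[-6,6]  new=[-6,6]  stable
  step 11. node 3  ⊔preds=[-6,6]  new=[-6,6]  stable

Least fixpoint reached:
  node 0: [-6,6]
  node 1: [-6,6]
  node 2: [-6,6]
  node 3: [-6,6]

[-6,6]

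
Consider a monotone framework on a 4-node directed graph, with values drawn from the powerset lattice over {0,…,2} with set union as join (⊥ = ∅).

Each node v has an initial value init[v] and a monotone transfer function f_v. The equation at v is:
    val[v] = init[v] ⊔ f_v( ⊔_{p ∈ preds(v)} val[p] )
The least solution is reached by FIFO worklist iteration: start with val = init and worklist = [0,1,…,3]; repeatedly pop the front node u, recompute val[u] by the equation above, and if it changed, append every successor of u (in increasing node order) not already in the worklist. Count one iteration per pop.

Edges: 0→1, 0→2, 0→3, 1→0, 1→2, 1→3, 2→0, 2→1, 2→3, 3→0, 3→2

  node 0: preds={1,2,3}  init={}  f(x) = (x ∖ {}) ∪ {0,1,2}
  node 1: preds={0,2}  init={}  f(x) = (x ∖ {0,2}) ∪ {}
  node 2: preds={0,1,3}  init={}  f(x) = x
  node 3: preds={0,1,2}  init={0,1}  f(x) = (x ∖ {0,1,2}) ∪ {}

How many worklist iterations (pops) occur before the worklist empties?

Worklist (6 pops):
  #1 pop 0: in={0,1} → {0,1,2} (was {}); enqueue []
  #2 pop 1: in={0,1,2} → {1} (was {}); enqueue [0]
  #3 pop 2: in={0,1,2} → {0,1,2} (was {}); enqueue [1]
  #4 pop 3: in={0,1,2} → {0,1} (no change)
  #5 pop 0: in={0,1,2} → {0,1,2} (no change)
  #6 pop 1: in={0,1,2} → {1} (no change)

Fixpoint:
  val[0] = {0,1,2}
  val[1] = {1}
  val[2] = {0,1,2}
  val[3] = {0,1}

6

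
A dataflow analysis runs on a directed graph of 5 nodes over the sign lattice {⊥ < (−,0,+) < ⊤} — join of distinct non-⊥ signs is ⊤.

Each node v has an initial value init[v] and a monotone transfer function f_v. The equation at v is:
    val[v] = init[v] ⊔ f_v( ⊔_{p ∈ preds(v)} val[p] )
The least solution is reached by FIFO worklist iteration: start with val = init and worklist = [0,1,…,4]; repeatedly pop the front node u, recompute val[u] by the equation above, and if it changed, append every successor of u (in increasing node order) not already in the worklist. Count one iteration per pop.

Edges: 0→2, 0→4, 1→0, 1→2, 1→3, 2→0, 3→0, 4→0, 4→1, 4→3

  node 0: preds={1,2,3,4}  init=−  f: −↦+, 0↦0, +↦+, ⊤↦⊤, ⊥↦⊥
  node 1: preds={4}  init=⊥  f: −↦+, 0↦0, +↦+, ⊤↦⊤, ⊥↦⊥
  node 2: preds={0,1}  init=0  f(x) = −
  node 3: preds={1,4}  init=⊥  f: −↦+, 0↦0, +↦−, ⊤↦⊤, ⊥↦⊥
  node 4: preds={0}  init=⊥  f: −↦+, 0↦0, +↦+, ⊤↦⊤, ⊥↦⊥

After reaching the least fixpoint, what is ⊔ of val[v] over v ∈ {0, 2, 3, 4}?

⊤

Worklist (10 pops):
  #1 pop 0: in=0 → ⊤ (was −); enqueue []
  #2 pop 1: in=⊥ → ⊥ (no change)
  #3 pop 2: in=⊤ → ⊤ (was 0); enqueue [0]
  #4 pop 3: in=⊥ → ⊥ (no change)
  #5 pop 4: in=⊤ → ⊤ (was ⊥); enqueue [1,3]
  #6 pop 0: in=⊤ → ⊤ (no change)
  #7 pop 1: in=⊤ → ⊤ (was ⊥); enqueue [0,2]
  #8 pop 3: in=⊤ → ⊤ (was ⊥); enqueue []
  #9 pop 0: in=⊤ → ⊤ (no change)
  #10 pop 2: in=⊤ → ⊤ (no change)

Fixpoint:
  val[0] = ⊤
  val[1] = ⊤
  val[2] = ⊤
  val[3] = ⊤
  val[4] = ⊤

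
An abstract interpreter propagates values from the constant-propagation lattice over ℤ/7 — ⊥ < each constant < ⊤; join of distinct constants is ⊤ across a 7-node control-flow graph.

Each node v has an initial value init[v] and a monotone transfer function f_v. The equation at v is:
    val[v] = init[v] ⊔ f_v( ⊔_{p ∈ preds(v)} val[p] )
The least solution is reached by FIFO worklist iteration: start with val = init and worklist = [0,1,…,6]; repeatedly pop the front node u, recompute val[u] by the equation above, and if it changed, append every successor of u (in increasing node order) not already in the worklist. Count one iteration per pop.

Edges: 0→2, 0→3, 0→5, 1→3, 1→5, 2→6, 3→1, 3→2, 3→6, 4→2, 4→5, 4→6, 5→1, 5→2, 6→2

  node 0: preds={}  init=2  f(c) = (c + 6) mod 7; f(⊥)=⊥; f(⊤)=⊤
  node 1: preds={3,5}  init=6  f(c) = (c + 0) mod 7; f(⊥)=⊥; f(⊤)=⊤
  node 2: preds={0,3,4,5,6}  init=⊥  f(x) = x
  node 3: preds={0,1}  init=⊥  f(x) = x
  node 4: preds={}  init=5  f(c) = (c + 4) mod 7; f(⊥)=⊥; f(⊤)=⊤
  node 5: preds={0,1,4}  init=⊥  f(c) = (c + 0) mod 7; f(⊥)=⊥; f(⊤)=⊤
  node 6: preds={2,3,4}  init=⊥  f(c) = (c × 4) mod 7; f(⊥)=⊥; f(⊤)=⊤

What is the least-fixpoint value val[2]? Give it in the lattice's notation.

Trace (11 dequeues):
  [1] u=0 | in ⊥ | out 2 | ==
  [2] u=1 | in ⊥ | out 6 | ==
  [3] u=2 | in ⊤ | out ⊤ | prev ⊥ | push {}
  [4] u=3 | in ⊤ | out ⊤ | prev ⊥ | push {1,2}
  [5] u=4 | in ⊥ | out 5 | ==
  [6] u=5 | in ⊤ | out ⊤ | prev ⊥ | push {}
  [7] u=6 | in ⊤ | out ⊤ | prev ⊥ | push {}
  [8] u=1 | in ⊤ | out ⊤ | prev 6 | push {3,5}
  [9] u=2 | in ⊤ | out ⊤ | ==
  [10] u=3 | in ⊤ | out ⊤ | ==
  [11] u=5 | in ⊤ | out ⊤ | ==

Converged values:
  [0] 2
  [1] ⊤
  [2] ⊤
  [3] ⊤
  [4] 5
  [5] ⊤
  [6] ⊤

⊤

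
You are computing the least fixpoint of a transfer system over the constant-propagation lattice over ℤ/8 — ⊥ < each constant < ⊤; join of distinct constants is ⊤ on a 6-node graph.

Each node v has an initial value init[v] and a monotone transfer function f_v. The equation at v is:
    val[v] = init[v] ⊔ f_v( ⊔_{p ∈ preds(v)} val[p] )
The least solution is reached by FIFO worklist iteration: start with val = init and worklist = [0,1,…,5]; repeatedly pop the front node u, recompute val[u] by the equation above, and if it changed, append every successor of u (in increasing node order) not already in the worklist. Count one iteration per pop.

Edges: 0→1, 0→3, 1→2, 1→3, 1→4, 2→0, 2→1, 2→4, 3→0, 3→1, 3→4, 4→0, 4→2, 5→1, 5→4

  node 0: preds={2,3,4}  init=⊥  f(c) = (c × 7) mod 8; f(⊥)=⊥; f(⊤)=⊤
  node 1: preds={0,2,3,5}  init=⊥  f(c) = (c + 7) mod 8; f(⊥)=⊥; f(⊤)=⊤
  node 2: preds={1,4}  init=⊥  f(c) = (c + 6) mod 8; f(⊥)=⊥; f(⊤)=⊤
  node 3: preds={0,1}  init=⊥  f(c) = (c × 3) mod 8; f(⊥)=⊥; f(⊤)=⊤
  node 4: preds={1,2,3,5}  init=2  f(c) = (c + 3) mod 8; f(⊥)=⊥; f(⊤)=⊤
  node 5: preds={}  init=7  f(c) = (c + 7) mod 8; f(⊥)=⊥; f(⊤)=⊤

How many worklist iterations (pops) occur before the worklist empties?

10

Iteration log — 10 steps:
  step 1. node 0  ⊔preds=2  new=6  old=⊥  +wl: 
  step 2. node 1  ⊔preds=⊤  new=⊤  old=⊥  +wl: 
  step 3. node 2  ⊔preds=⊤  new=⊤  old=⊥  +wl: 0,1
  step 4. node 3  ⊔preds=⊤  new=⊤  old=⊥  +wl: 
  step 5. node 4  ⊔preds=⊤  new=⊤  old=2  +wl: 2
  step 6. node 5  ⊔preds=⊥  new=7  stable
  step 7. node 0  ⊔preds=⊤  new=⊤  old=6  +wl: 3
  step 8. node 1  ⊔preds=⊤  new=⊤  stable
  step 9. node 2  ⊔preds=⊤  new=⊤  stable
  step 10. node 3  ⊔preds=⊤  new=⊤  stable

Least fixpoint reached:
  node 0: ⊤
  node 1: ⊤
  node 2: ⊤
  node 3: ⊤
  node 4: ⊤
  node 5: 7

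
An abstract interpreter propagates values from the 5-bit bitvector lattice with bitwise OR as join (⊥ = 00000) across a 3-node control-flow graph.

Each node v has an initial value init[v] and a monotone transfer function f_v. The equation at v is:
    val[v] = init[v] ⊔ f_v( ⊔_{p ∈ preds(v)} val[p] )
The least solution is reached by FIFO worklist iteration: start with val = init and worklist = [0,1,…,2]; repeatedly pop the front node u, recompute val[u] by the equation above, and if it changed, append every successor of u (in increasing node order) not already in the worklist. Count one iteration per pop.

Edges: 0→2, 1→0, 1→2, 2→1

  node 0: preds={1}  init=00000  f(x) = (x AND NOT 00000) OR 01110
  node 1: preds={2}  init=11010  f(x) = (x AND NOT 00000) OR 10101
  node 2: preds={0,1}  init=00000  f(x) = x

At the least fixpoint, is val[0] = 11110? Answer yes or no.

Iteration log — 6 steps:
  step 1. node 0  ⊔preds=11010  new=11110  old=00000  +wl: 
  step 2. node 1  ⊔preds=00000  new=11111  old=11010  +wl: 0
  step 3. node 2  ⊔preds=11111  new=11111  old=00000  +wl: 1
  step 4. node 0  ⊔preds=11111  new=11111  old=11110  +wl: 2
  step 5. node 1  ⊔preds=11111  new=11111  stable
  step 6. node 2  ⊔preds=11111  new=11111  stable

Least fixpoint reached:
  node 0: 11111
  node 1: 11111
  node 2: 11111

no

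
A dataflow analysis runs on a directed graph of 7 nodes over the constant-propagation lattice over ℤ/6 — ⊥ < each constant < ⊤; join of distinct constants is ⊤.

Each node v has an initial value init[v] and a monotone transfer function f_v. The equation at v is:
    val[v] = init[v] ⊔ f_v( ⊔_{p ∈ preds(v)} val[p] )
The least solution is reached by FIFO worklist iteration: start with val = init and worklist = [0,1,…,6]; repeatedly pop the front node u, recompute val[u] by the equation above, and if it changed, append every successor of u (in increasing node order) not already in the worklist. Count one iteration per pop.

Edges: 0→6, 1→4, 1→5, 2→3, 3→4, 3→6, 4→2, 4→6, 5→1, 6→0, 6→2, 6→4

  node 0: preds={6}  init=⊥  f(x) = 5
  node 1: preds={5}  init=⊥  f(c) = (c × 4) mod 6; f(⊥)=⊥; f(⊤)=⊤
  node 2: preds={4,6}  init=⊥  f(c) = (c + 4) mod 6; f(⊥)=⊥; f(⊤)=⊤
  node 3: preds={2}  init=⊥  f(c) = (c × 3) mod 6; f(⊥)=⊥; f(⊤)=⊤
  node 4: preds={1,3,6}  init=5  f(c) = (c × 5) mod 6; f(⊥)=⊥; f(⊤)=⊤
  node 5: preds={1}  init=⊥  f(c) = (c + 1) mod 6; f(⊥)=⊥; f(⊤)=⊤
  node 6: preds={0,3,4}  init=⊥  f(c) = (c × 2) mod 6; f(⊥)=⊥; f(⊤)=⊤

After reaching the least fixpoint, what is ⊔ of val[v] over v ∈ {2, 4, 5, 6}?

⊤

Worklist (13 pops):
  #1 pop 0: in=⊥ → 5 (was ⊥); enqueue []
  #2 pop 1: in=⊥ → ⊥ (no change)
  #3 pop 2: in=5 → 3 (was ⊥); enqueue []
  #4 pop 3: in=3 → 3 (was ⊥); enqueue []
  #5 pop 4: in=3 → ⊤ (was 5); enqueue [2]
  #6 pop 5: in=⊥ → ⊥ (no change)
  #7 pop 6: in=⊤ → ⊤ (was ⊥); enqueue [0,4]
  #8 pop 2: in=⊤ → ⊤ (was 3); enqueue [3]
  #9 pop 0: in=⊤ → 5 (no change)
  #10 pop 4: in=⊤ → ⊤ (no change)
  #11 pop 3: in=⊤ → ⊤ (was 3); enqueue [4,6]
  #12 pop 4: in=⊤ → ⊤ (no change)
  #13 pop 6: in=⊤ → ⊤ (no change)

Fixpoint:
  val[0] = 5
  val[1] = ⊥
  val[2] = ⊤
  val[3] = ⊤
  val[4] = ⊤
  val[5] = ⊥
  val[6] = ⊤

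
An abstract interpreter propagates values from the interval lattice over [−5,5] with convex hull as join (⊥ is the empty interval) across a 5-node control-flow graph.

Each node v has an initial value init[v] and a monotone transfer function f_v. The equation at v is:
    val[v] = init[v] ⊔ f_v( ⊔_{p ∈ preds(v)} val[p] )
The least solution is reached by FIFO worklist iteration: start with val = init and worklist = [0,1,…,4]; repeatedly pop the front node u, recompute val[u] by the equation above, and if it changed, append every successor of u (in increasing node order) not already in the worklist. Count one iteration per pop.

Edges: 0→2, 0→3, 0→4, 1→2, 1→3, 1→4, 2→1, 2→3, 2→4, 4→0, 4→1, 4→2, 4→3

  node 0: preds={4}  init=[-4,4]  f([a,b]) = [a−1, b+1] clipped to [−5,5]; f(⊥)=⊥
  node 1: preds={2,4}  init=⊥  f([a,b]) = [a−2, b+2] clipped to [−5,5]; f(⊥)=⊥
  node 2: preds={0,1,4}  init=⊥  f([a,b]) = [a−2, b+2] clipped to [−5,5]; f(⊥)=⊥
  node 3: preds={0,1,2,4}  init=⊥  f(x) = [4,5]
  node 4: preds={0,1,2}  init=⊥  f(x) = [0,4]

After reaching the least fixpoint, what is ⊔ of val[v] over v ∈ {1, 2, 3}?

Trace (10 dequeues):
  [1] u=0 | in ⊥ | out [-4,4] | ==
  [2] u=1 | in ⊥ | out ⊥ | ==
  [3] u=2 | in [-4,4] | out [-5,5] | prev ⊥ | push {1}
  [4] u=3 | in [-5,5] | out [4,5] | prev ⊥ | push {}
  [5] u=4 | in [-5,5] | out [0,4] | prev ⊥ | push {0,2,3}
  [6] u=1 | in [-5,5] | out [-5,5] | prev ⊥ | push {4}
  [7] u=0 | in [0,4] | out [-4,5] | prev [-4,4] | push {}
  [8] u=2 | in [-5,5] | out [-5,5] | ==
  [9] u=3 | in [-5,5] | out [4,5] | ==
  [10] u=4 | in [-5,5] | out [0,4] | ==

Converged values:
  [0] [-4,5]
  [1] [-5,5]
  [2] [-5,5]
  [3] [4,5]
  [4] [0,4]

[-5,5]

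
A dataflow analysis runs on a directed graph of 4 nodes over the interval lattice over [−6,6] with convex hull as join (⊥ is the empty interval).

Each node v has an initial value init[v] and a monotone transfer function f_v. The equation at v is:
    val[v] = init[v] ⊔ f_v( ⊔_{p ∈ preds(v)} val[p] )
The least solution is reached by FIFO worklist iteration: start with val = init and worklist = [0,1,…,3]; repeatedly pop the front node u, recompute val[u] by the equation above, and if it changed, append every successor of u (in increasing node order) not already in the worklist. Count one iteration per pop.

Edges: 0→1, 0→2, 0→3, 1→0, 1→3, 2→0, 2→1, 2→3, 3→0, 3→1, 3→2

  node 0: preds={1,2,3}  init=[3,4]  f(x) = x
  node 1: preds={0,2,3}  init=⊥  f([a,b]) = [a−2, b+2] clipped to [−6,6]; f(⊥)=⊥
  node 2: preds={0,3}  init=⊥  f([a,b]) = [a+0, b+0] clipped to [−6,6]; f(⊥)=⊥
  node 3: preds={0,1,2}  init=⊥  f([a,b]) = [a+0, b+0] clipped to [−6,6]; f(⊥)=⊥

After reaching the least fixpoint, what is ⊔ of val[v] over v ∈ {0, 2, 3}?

[-6,6]

Iteration log — 26 steps:
  step 1. node 0  ⊔preds=⊥  new=[3,4]  stable
  step 2. node 1  ⊔preds=[3,4]  new=[1,6]  old=⊥  +wl: 0
  step 3. node 2  ⊔preds=[3,4]  new=[3,4]  old=⊥  +wl: 1
  step 4. node 3  ⊔preds=[1,6]  new=[1,6]  old=⊥  +wl: 2
  step 5. node 0  ⊔preds=[1,6]  new=[1,6]  old=[3,4]  +wl: 3
  step 6. node 1  ⊔preds=[1,6]  new=[-1,6]  old=[1,6]  +wl: 0
  step 7. node 2  ⊔preds=[1,6]  new=[1,6]  old=[3,4]  +wl: 1
  step 8. node 3  ⊔preds=[-1,6]  new=[-1,6]  old=[1,6]  +wl: 2
  step 9. node 0  ⊔preds=[-1,6]  new=[-1,6]  old=[1,6]  +wl: 3
  step 10. node 1  ⊔preds=[-1,6]  new=[-3,6]  old=[-1,6]  +wl: 0
  step 11. node 2  ⊔preds=[-1,6]  new=[-1,6]  old=[1,6]  +wl: 1
  step 12. node 3  ⊔preds=[-3,6]  new=[-3,6]  old=[-1,6]  +wl: 2
  step 13. node 0  ⊔preds=[-3,6]  new=[-3,6]  old=[-1,6]  +wl: 3
  step 14. node 1  ⊔preds=[-3,6]  new=[-5,6]  old=[-3,6]  +wl: 0
  step 15. node 2  ⊔preds=[-3,6]  new=[-3,6]  old=[-1,6]  +wl: 1
  step 16. node 3  ⊔preds=[-5,6]  new=[-5,6]  old=[-3,6]  +wl: 2
  step 17. node 0  ⊔preds=[-5,6]  new=[-5,6]  old=[-3,6]  +wl: 3
  step 18. node 1  ⊔preds=[-5,6]  new=[-6,6]  old=[-5,6]  +wl: 0
  step 19. node 2  ⊔preds=[-5,6]  new=[-5,6]  old=[-3,6]  +wl: 1
  step 20. node 3  ⊔preds=[-6,6]  new=[-6,6]  old=[-5,6]  +wl: 2
  step 21. node 0  ⊔preds=[-6,6]  new=[-6,6]  old=[-5,6]  +wl: 3
  step 22. node 1  ⊔preds=[-6,6]  new=[-6,6]  stable
  step 23. node 2  ⊔preds=[-6,6]  new=[-6,6]  old=[-5,6]  +wl: 0,1
  step 24. node 3  ⊔preds=[-6,6]  new=[-6,6]  stable
  step 25. node 0  ⊔preds=[-6,6]  new=[-6,6]  stable
  step 26. node 1  ⊔preds=[-6,6]  new=[-6,6]  stable

Least fixpoint reached:
  node 0: [-6,6]
  node 1: [-6,6]
  node 2: [-6,6]
  node 3: [-6,6]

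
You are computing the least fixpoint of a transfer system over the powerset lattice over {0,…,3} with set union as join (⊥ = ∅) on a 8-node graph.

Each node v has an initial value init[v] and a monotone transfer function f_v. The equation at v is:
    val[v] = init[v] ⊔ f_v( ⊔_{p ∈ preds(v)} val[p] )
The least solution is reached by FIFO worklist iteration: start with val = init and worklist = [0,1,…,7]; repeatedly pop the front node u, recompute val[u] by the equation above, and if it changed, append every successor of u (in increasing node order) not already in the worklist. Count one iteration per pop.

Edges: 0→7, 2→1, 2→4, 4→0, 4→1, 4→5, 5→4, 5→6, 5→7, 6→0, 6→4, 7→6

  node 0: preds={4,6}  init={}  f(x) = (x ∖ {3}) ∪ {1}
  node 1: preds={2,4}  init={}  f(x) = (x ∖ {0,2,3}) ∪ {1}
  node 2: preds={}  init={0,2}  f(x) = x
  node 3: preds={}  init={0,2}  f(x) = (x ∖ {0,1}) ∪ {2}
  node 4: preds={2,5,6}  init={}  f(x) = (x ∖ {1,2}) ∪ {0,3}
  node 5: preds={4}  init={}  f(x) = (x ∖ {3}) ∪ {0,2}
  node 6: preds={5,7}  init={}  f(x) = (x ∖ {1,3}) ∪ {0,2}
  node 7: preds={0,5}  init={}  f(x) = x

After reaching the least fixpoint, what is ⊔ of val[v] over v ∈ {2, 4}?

{0,2,3}

Trace (13 dequeues):
  [1] u=0 | in {} | out {1} | prev {} | push {}
  [2] u=1 | in {0,2} | out {1} | prev {} | push {}
  [3] u=2 | in {} | out {0,2} | ==
  [4] u=3 | in {} | out {0,2} | ==
  [5] u=4 | in {0,2} | out {0,3} | prev {} | push {0,1}
  [6] u=5 | in {0,3} | out {0,2} | prev {} | push {4}
  [7] u=6 | in {0,2} | out {0,2} | prev {} | push {}
  [8] u=7 | in {0,1,2} | out {0,1,2} | prev {} | push {6}
  [9] u=0 | in {0,2,3} | out {0,1,2} | prev {1} | push {7}
  [10] u=1 | in {0,2,3} | out {1} | ==
  [11] u=4 | in {0,2} | out {0,3} | ==
  [12] u=6 | in {0,1,2} | out {0,2} | ==
  [13] u=7 | in {0,1,2} | out {0,1,2} | ==

Converged values:
  [0] {0,1,2}
  [1] {1}
  [2] {0,2}
  [3] {0,2}
  [4] {0,3}
  [5] {0,2}
  [6] {0,2}
  [7] {0,1,2}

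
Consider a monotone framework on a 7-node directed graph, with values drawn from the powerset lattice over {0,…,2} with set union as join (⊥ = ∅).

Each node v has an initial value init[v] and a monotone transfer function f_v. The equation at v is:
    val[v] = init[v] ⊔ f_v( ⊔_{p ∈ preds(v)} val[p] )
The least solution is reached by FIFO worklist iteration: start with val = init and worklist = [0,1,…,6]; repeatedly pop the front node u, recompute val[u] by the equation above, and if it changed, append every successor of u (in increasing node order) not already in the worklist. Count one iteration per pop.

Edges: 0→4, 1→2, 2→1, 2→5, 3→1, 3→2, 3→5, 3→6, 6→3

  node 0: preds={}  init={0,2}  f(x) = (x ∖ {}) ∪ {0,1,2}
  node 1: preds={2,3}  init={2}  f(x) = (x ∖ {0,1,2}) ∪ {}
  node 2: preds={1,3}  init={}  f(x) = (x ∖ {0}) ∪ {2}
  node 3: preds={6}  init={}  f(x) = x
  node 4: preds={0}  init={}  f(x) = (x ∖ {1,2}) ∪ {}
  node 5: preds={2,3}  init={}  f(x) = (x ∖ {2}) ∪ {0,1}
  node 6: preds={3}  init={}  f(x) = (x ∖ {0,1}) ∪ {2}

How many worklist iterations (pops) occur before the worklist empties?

Trace (13 dequeues):
  [1] u=0 | in {} | out {0,1,2} | prev {0,2} | push {}
  [2] u=1 | in {} | out {2} | ==
  [3] u=2 | in {2} | out {2} | prev {} | push {1}
  [4] u=3 | in {} | out {} | ==
  [5] u=4 | in {0,1,2} | out {0} | prev {} | push {}
  [6] u=5 | in {2} | out {0,1} | prev {} | push {}
  [7] u=6 | in {} | out {2} | prev {} | push {3}
  [8] u=1 | in {2} | out {2} | ==
  [9] u=3 | in {2} | out {2} | prev {} | push {1,2,5,6}
  [10] u=1 | in {2} | out {2} | ==
  [11] u=2 | in {2} | out {2} | ==
  [12] u=5 | in {2} | out {0,1} | ==
  [13] u=6 | in {2} | out {2} | ==

Converged values:
  [0] {0,1,2}
  [1] {2}
  [2] {2}
  [3] {2}
  [4] {0}
  [5] {0,1}
  [6] {2}

13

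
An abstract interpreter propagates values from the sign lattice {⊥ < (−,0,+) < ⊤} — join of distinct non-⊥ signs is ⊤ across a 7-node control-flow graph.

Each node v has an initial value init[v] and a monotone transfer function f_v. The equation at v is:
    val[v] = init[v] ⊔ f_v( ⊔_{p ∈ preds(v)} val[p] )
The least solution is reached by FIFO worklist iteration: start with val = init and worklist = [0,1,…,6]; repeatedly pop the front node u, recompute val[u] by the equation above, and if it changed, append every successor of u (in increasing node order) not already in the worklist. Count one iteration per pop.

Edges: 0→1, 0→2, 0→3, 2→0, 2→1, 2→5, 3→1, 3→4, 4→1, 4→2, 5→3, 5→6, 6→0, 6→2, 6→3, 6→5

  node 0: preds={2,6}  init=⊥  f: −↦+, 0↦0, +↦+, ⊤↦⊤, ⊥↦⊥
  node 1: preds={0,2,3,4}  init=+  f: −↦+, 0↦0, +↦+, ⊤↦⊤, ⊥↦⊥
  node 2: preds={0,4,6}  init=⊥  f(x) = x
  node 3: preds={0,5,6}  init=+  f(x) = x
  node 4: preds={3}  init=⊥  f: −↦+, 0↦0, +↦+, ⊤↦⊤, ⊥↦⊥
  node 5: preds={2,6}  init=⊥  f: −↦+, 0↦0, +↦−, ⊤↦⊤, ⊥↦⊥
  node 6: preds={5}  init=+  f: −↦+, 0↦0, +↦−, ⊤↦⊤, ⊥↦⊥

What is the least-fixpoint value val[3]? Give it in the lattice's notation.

⊤

Worklist (25 pops):
  #1 pop 0: in=+ → + (was ⊥); enqueue []
  #2 pop 1: in=+ → + (no change)
  #3 pop 2: in=+ → + (was ⊥); enqueue [0,1]
  #4 pop 3: in=+ → + (no change)
  #5 pop 4: in=+ → + (was ⊥); enqueue [2]
  #6 pop 5: in=+ → − (was ⊥); enqueue [3]
  #7 pop 6: in=− → + (no change)
  #8 pop 0: in=+ → + (no change)
  #9 pop 1: in=+ → + (no change)
  #10 pop 2: in=+ → + (no change)
  #11 pop 3: in=⊤ → ⊤ (was +); enqueue [1,4]
  #12 pop 1: in=⊤ → ⊤ (was +); enqueue []
  #13 pop 4: in=⊤ → ⊤ (was +); enqueue [1,2]
  #14 pop 1: in=⊤ → ⊤ (no change)
  #15 pop 2: in=⊤ → ⊤ (was +); enqueue [0,1,5]
  #16 pop 0: in=⊤ → ⊤ (was +); enqueue [2,3]
  #17 pop 1: in=⊤ → ⊤ (no change)
  #18 pop 5: in=⊤ → ⊤ (was −); enqueue [6]
  #19 pop 2: in=⊤ → ⊤ (no change)
  #20 pop 3: in=⊤ → ⊤ (no change)
  #21 pop 6: in=⊤ → ⊤ (was +); enqueue [0,2,3,5]
  #22 pop 0: in=⊤ → ⊤ (no change)
  #23 pop 2: in=⊤ → ⊤ (no change)
  #24 pop 3: in=⊤ → ⊤ (no change)
  #25 pop 5: in=⊤ → ⊤ (no change)

Fixpoint:
  val[0] = ⊤
  val[1] = ⊤
  val[2] = ⊤
  val[3] = ⊤
  val[4] = ⊤
  val[5] = ⊤
  val[6] = ⊤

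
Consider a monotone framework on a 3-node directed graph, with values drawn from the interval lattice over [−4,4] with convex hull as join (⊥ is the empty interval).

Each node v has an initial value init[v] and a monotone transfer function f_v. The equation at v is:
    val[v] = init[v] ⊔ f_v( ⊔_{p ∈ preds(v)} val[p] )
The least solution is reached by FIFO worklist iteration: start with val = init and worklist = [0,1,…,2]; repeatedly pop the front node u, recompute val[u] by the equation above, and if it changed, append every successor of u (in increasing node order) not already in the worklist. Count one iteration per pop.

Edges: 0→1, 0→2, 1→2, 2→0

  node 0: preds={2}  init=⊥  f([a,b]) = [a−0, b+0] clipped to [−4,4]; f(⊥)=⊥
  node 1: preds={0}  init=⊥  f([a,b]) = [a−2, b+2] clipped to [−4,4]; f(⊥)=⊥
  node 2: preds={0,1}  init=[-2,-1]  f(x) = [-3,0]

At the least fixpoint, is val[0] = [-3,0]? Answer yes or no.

yes

Trace (6 dequeues):
  [1] u=0 | in [-2,-1] | out [-2,-1] | prev ⊥ | push {}
  [2] u=1 | in [-2,-1] | out [-4,1] | prev ⊥ | push {}
  [3] u=2 | in [-4,1] | out [-3,0] | prev [-2,-1] | push {0}
  [4] u=0 | in [-3,0] | out [-3,0] | prev [-2,-1] | push {1,2}
  [5] u=1 | in [-3,0] | out [-4,2] | prev [-4,1] | push {}
  [6] u=2 | in [-4,2] | out [-3,0] | ==

Converged values:
  [0] [-3,0]
  [1] [-4,2]
  [2] [-3,0]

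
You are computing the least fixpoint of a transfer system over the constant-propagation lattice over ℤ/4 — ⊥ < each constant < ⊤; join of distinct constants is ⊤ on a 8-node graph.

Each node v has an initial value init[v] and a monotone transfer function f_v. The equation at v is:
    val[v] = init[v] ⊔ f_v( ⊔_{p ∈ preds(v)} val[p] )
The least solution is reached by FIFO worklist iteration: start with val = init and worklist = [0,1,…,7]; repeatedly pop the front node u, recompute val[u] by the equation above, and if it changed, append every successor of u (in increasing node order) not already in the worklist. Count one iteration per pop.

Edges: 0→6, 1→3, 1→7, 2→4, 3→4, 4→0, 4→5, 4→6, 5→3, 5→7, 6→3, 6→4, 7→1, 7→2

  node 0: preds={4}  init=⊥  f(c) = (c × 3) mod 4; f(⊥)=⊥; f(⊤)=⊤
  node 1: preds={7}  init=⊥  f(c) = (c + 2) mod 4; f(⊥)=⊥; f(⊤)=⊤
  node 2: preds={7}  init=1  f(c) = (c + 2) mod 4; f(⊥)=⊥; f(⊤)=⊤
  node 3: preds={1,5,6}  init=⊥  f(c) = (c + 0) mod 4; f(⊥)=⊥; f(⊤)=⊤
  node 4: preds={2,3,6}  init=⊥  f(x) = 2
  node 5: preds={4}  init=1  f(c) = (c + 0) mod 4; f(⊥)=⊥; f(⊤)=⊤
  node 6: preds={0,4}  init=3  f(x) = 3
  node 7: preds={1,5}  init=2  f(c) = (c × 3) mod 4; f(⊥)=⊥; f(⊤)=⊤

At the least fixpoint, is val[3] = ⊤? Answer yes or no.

Iteration log — 15 steps:
  step 1. node 0  ⊔preds=⊥  new=⊥  stable
  step 2. node 1  ⊔preds=2  new=0  old=⊥  +wl: 
  step 3. node 2  ⊔preds=2  new=⊤  old=1  +wl: 
  step 4. node 3  ⊔preds=⊤  new=⊤  old=⊥  +wl: 
  step 5. node 4  ⊔preds=⊤  new=2  old=⊥  +wl: 0
  step 6. node 5  ⊔preds=2  new=⊤  old=1  +wl: 3
  step 7. node 6  ⊔preds=2  new=3  stable
  step 8. node 7  ⊔preds=⊤  new=⊤  old=2  +wl: 1,2
  step 9. node 0  ⊔preds=2  new=2  old=⊥  +wl: 6
  step 10. node 3  ⊔preds=⊤  new=⊤  stable
  step 11. node 1  ⊔preds=⊤  new=⊤  old=0  +wl: 3,7
  step 12. node 2  ⊔preds=⊤  new=⊤  stable
  step 13. node 6  ⊔preds=2  new=3  stable
  step 14. node 3  ⊔preds=⊤  new=⊤  stable
  step 15. node 7  ⊔preds=⊤  new=⊤  stable

Least fixpoint reached:
  node 0: 2
  node 1: ⊤
  node 2: ⊤
  node 3: ⊤
  node 4: 2
  node 5: ⊤
  node 6: 3
  node 7: ⊤

yes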